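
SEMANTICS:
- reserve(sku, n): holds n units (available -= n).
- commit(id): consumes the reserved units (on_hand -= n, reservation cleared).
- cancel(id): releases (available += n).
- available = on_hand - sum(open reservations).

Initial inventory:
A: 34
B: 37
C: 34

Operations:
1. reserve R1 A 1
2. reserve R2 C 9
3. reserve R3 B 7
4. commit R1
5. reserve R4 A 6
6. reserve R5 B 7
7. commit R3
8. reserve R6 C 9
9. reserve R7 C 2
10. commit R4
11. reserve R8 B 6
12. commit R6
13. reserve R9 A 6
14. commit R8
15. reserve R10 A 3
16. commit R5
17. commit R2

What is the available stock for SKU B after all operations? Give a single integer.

Answer: 17

Derivation:
Step 1: reserve R1 A 1 -> on_hand[A=34 B=37 C=34] avail[A=33 B=37 C=34] open={R1}
Step 2: reserve R2 C 9 -> on_hand[A=34 B=37 C=34] avail[A=33 B=37 C=25] open={R1,R2}
Step 3: reserve R3 B 7 -> on_hand[A=34 B=37 C=34] avail[A=33 B=30 C=25] open={R1,R2,R3}
Step 4: commit R1 -> on_hand[A=33 B=37 C=34] avail[A=33 B=30 C=25] open={R2,R3}
Step 5: reserve R4 A 6 -> on_hand[A=33 B=37 C=34] avail[A=27 B=30 C=25] open={R2,R3,R4}
Step 6: reserve R5 B 7 -> on_hand[A=33 B=37 C=34] avail[A=27 B=23 C=25] open={R2,R3,R4,R5}
Step 7: commit R3 -> on_hand[A=33 B=30 C=34] avail[A=27 B=23 C=25] open={R2,R4,R5}
Step 8: reserve R6 C 9 -> on_hand[A=33 B=30 C=34] avail[A=27 B=23 C=16] open={R2,R4,R5,R6}
Step 9: reserve R7 C 2 -> on_hand[A=33 B=30 C=34] avail[A=27 B=23 C=14] open={R2,R4,R5,R6,R7}
Step 10: commit R4 -> on_hand[A=27 B=30 C=34] avail[A=27 B=23 C=14] open={R2,R5,R6,R7}
Step 11: reserve R8 B 6 -> on_hand[A=27 B=30 C=34] avail[A=27 B=17 C=14] open={R2,R5,R6,R7,R8}
Step 12: commit R6 -> on_hand[A=27 B=30 C=25] avail[A=27 B=17 C=14] open={R2,R5,R7,R8}
Step 13: reserve R9 A 6 -> on_hand[A=27 B=30 C=25] avail[A=21 B=17 C=14] open={R2,R5,R7,R8,R9}
Step 14: commit R8 -> on_hand[A=27 B=24 C=25] avail[A=21 B=17 C=14] open={R2,R5,R7,R9}
Step 15: reserve R10 A 3 -> on_hand[A=27 B=24 C=25] avail[A=18 B=17 C=14] open={R10,R2,R5,R7,R9}
Step 16: commit R5 -> on_hand[A=27 B=17 C=25] avail[A=18 B=17 C=14] open={R10,R2,R7,R9}
Step 17: commit R2 -> on_hand[A=27 B=17 C=16] avail[A=18 B=17 C=14] open={R10,R7,R9}
Final available[B] = 17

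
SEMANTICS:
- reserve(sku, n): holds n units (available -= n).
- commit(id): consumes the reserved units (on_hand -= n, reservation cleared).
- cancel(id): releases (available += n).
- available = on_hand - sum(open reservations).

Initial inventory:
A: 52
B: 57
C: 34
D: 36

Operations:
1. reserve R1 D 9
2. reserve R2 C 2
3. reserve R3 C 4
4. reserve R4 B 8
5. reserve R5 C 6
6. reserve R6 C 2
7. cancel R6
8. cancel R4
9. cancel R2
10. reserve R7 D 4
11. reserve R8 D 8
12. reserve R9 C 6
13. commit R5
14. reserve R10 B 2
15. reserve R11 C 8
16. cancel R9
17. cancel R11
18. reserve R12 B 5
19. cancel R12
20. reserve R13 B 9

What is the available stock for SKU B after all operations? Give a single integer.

Answer: 46

Derivation:
Step 1: reserve R1 D 9 -> on_hand[A=52 B=57 C=34 D=36] avail[A=52 B=57 C=34 D=27] open={R1}
Step 2: reserve R2 C 2 -> on_hand[A=52 B=57 C=34 D=36] avail[A=52 B=57 C=32 D=27] open={R1,R2}
Step 3: reserve R3 C 4 -> on_hand[A=52 B=57 C=34 D=36] avail[A=52 B=57 C=28 D=27] open={R1,R2,R3}
Step 4: reserve R4 B 8 -> on_hand[A=52 B=57 C=34 D=36] avail[A=52 B=49 C=28 D=27] open={R1,R2,R3,R4}
Step 5: reserve R5 C 6 -> on_hand[A=52 B=57 C=34 D=36] avail[A=52 B=49 C=22 D=27] open={R1,R2,R3,R4,R5}
Step 6: reserve R6 C 2 -> on_hand[A=52 B=57 C=34 D=36] avail[A=52 B=49 C=20 D=27] open={R1,R2,R3,R4,R5,R6}
Step 7: cancel R6 -> on_hand[A=52 B=57 C=34 D=36] avail[A=52 B=49 C=22 D=27] open={R1,R2,R3,R4,R5}
Step 8: cancel R4 -> on_hand[A=52 B=57 C=34 D=36] avail[A=52 B=57 C=22 D=27] open={R1,R2,R3,R5}
Step 9: cancel R2 -> on_hand[A=52 B=57 C=34 D=36] avail[A=52 B=57 C=24 D=27] open={R1,R3,R5}
Step 10: reserve R7 D 4 -> on_hand[A=52 B=57 C=34 D=36] avail[A=52 B=57 C=24 D=23] open={R1,R3,R5,R7}
Step 11: reserve R8 D 8 -> on_hand[A=52 B=57 C=34 D=36] avail[A=52 B=57 C=24 D=15] open={R1,R3,R5,R7,R8}
Step 12: reserve R9 C 6 -> on_hand[A=52 B=57 C=34 D=36] avail[A=52 B=57 C=18 D=15] open={R1,R3,R5,R7,R8,R9}
Step 13: commit R5 -> on_hand[A=52 B=57 C=28 D=36] avail[A=52 B=57 C=18 D=15] open={R1,R3,R7,R8,R9}
Step 14: reserve R10 B 2 -> on_hand[A=52 B=57 C=28 D=36] avail[A=52 B=55 C=18 D=15] open={R1,R10,R3,R7,R8,R9}
Step 15: reserve R11 C 8 -> on_hand[A=52 B=57 C=28 D=36] avail[A=52 B=55 C=10 D=15] open={R1,R10,R11,R3,R7,R8,R9}
Step 16: cancel R9 -> on_hand[A=52 B=57 C=28 D=36] avail[A=52 B=55 C=16 D=15] open={R1,R10,R11,R3,R7,R8}
Step 17: cancel R11 -> on_hand[A=52 B=57 C=28 D=36] avail[A=52 B=55 C=24 D=15] open={R1,R10,R3,R7,R8}
Step 18: reserve R12 B 5 -> on_hand[A=52 B=57 C=28 D=36] avail[A=52 B=50 C=24 D=15] open={R1,R10,R12,R3,R7,R8}
Step 19: cancel R12 -> on_hand[A=52 B=57 C=28 D=36] avail[A=52 B=55 C=24 D=15] open={R1,R10,R3,R7,R8}
Step 20: reserve R13 B 9 -> on_hand[A=52 B=57 C=28 D=36] avail[A=52 B=46 C=24 D=15] open={R1,R10,R13,R3,R7,R8}
Final available[B] = 46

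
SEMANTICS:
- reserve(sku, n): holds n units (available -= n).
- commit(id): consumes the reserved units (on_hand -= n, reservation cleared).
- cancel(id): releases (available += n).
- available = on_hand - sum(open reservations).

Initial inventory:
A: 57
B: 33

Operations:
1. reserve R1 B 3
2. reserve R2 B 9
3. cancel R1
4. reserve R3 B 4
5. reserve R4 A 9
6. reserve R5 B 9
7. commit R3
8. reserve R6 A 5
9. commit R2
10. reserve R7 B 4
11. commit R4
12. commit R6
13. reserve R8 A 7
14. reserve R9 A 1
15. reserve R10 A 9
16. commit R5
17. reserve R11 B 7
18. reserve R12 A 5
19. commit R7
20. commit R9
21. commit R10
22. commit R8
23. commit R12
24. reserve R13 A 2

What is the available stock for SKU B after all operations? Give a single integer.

Step 1: reserve R1 B 3 -> on_hand[A=57 B=33] avail[A=57 B=30] open={R1}
Step 2: reserve R2 B 9 -> on_hand[A=57 B=33] avail[A=57 B=21] open={R1,R2}
Step 3: cancel R1 -> on_hand[A=57 B=33] avail[A=57 B=24] open={R2}
Step 4: reserve R3 B 4 -> on_hand[A=57 B=33] avail[A=57 B=20] open={R2,R3}
Step 5: reserve R4 A 9 -> on_hand[A=57 B=33] avail[A=48 B=20] open={R2,R3,R4}
Step 6: reserve R5 B 9 -> on_hand[A=57 B=33] avail[A=48 B=11] open={R2,R3,R4,R5}
Step 7: commit R3 -> on_hand[A=57 B=29] avail[A=48 B=11] open={R2,R4,R5}
Step 8: reserve R6 A 5 -> on_hand[A=57 B=29] avail[A=43 B=11] open={R2,R4,R5,R6}
Step 9: commit R2 -> on_hand[A=57 B=20] avail[A=43 B=11] open={R4,R5,R6}
Step 10: reserve R7 B 4 -> on_hand[A=57 B=20] avail[A=43 B=7] open={R4,R5,R6,R7}
Step 11: commit R4 -> on_hand[A=48 B=20] avail[A=43 B=7] open={R5,R6,R7}
Step 12: commit R6 -> on_hand[A=43 B=20] avail[A=43 B=7] open={R5,R7}
Step 13: reserve R8 A 7 -> on_hand[A=43 B=20] avail[A=36 B=7] open={R5,R7,R8}
Step 14: reserve R9 A 1 -> on_hand[A=43 B=20] avail[A=35 B=7] open={R5,R7,R8,R9}
Step 15: reserve R10 A 9 -> on_hand[A=43 B=20] avail[A=26 B=7] open={R10,R5,R7,R8,R9}
Step 16: commit R5 -> on_hand[A=43 B=11] avail[A=26 B=7] open={R10,R7,R8,R9}
Step 17: reserve R11 B 7 -> on_hand[A=43 B=11] avail[A=26 B=0] open={R10,R11,R7,R8,R9}
Step 18: reserve R12 A 5 -> on_hand[A=43 B=11] avail[A=21 B=0] open={R10,R11,R12,R7,R8,R9}
Step 19: commit R7 -> on_hand[A=43 B=7] avail[A=21 B=0] open={R10,R11,R12,R8,R9}
Step 20: commit R9 -> on_hand[A=42 B=7] avail[A=21 B=0] open={R10,R11,R12,R8}
Step 21: commit R10 -> on_hand[A=33 B=7] avail[A=21 B=0] open={R11,R12,R8}
Step 22: commit R8 -> on_hand[A=26 B=7] avail[A=21 B=0] open={R11,R12}
Step 23: commit R12 -> on_hand[A=21 B=7] avail[A=21 B=0] open={R11}
Step 24: reserve R13 A 2 -> on_hand[A=21 B=7] avail[A=19 B=0] open={R11,R13}
Final available[B] = 0

Answer: 0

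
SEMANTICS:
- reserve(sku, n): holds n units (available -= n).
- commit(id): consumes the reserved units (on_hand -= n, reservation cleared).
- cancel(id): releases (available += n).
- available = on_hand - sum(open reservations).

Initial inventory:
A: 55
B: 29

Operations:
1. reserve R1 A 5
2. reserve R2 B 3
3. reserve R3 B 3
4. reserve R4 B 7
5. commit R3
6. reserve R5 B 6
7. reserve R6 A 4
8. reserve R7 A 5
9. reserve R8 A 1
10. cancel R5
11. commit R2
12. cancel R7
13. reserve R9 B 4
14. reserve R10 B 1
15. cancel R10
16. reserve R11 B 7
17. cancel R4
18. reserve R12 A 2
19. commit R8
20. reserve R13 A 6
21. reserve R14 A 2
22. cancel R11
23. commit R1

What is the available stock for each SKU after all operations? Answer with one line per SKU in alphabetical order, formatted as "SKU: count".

Answer: A: 35
B: 19

Derivation:
Step 1: reserve R1 A 5 -> on_hand[A=55 B=29] avail[A=50 B=29] open={R1}
Step 2: reserve R2 B 3 -> on_hand[A=55 B=29] avail[A=50 B=26] open={R1,R2}
Step 3: reserve R3 B 3 -> on_hand[A=55 B=29] avail[A=50 B=23] open={R1,R2,R3}
Step 4: reserve R4 B 7 -> on_hand[A=55 B=29] avail[A=50 B=16] open={R1,R2,R3,R4}
Step 5: commit R3 -> on_hand[A=55 B=26] avail[A=50 B=16] open={R1,R2,R4}
Step 6: reserve R5 B 6 -> on_hand[A=55 B=26] avail[A=50 B=10] open={R1,R2,R4,R5}
Step 7: reserve R6 A 4 -> on_hand[A=55 B=26] avail[A=46 B=10] open={R1,R2,R4,R5,R6}
Step 8: reserve R7 A 5 -> on_hand[A=55 B=26] avail[A=41 B=10] open={R1,R2,R4,R5,R6,R7}
Step 9: reserve R8 A 1 -> on_hand[A=55 B=26] avail[A=40 B=10] open={R1,R2,R4,R5,R6,R7,R8}
Step 10: cancel R5 -> on_hand[A=55 B=26] avail[A=40 B=16] open={R1,R2,R4,R6,R7,R8}
Step 11: commit R2 -> on_hand[A=55 B=23] avail[A=40 B=16] open={R1,R4,R6,R7,R8}
Step 12: cancel R7 -> on_hand[A=55 B=23] avail[A=45 B=16] open={R1,R4,R6,R8}
Step 13: reserve R9 B 4 -> on_hand[A=55 B=23] avail[A=45 B=12] open={R1,R4,R6,R8,R9}
Step 14: reserve R10 B 1 -> on_hand[A=55 B=23] avail[A=45 B=11] open={R1,R10,R4,R6,R8,R9}
Step 15: cancel R10 -> on_hand[A=55 B=23] avail[A=45 B=12] open={R1,R4,R6,R8,R9}
Step 16: reserve R11 B 7 -> on_hand[A=55 B=23] avail[A=45 B=5] open={R1,R11,R4,R6,R8,R9}
Step 17: cancel R4 -> on_hand[A=55 B=23] avail[A=45 B=12] open={R1,R11,R6,R8,R9}
Step 18: reserve R12 A 2 -> on_hand[A=55 B=23] avail[A=43 B=12] open={R1,R11,R12,R6,R8,R9}
Step 19: commit R8 -> on_hand[A=54 B=23] avail[A=43 B=12] open={R1,R11,R12,R6,R9}
Step 20: reserve R13 A 6 -> on_hand[A=54 B=23] avail[A=37 B=12] open={R1,R11,R12,R13,R6,R9}
Step 21: reserve R14 A 2 -> on_hand[A=54 B=23] avail[A=35 B=12] open={R1,R11,R12,R13,R14,R6,R9}
Step 22: cancel R11 -> on_hand[A=54 B=23] avail[A=35 B=19] open={R1,R12,R13,R14,R6,R9}
Step 23: commit R1 -> on_hand[A=49 B=23] avail[A=35 B=19] open={R12,R13,R14,R6,R9}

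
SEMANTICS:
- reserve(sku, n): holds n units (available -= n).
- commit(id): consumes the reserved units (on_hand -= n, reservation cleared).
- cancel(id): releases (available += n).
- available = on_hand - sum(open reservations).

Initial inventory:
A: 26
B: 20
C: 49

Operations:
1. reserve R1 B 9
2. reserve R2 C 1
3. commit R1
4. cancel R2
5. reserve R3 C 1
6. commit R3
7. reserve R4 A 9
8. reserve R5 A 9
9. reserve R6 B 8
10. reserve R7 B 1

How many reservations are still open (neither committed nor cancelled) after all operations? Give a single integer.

Answer: 4

Derivation:
Step 1: reserve R1 B 9 -> on_hand[A=26 B=20 C=49] avail[A=26 B=11 C=49] open={R1}
Step 2: reserve R2 C 1 -> on_hand[A=26 B=20 C=49] avail[A=26 B=11 C=48] open={R1,R2}
Step 3: commit R1 -> on_hand[A=26 B=11 C=49] avail[A=26 B=11 C=48] open={R2}
Step 4: cancel R2 -> on_hand[A=26 B=11 C=49] avail[A=26 B=11 C=49] open={}
Step 5: reserve R3 C 1 -> on_hand[A=26 B=11 C=49] avail[A=26 B=11 C=48] open={R3}
Step 6: commit R3 -> on_hand[A=26 B=11 C=48] avail[A=26 B=11 C=48] open={}
Step 7: reserve R4 A 9 -> on_hand[A=26 B=11 C=48] avail[A=17 B=11 C=48] open={R4}
Step 8: reserve R5 A 9 -> on_hand[A=26 B=11 C=48] avail[A=8 B=11 C=48] open={R4,R5}
Step 9: reserve R6 B 8 -> on_hand[A=26 B=11 C=48] avail[A=8 B=3 C=48] open={R4,R5,R6}
Step 10: reserve R7 B 1 -> on_hand[A=26 B=11 C=48] avail[A=8 B=2 C=48] open={R4,R5,R6,R7}
Open reservations: ['R4', 'R5', 'R6', 'R7'] -> 4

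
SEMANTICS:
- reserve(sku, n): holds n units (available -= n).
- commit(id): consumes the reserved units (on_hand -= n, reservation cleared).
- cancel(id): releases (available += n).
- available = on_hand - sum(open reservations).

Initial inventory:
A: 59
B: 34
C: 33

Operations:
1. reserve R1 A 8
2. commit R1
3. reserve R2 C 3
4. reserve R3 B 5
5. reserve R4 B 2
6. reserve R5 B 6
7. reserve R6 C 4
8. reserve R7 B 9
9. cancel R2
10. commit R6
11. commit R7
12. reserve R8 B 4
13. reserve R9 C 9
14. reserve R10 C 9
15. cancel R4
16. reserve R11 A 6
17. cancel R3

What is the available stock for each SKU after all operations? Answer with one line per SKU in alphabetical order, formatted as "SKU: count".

Answer: A: 45
B: 15
C: 11

Derivation:
Step 1: reserve R1 A 8 -> on_hand[A=59 B=34 C=33] avail[A=51 B=34 C=33] open={R1}
Step 2: commit R1 -> on_hand[A=51 B=34 C=33] avail[A=51 B=34 C=33] open={}
Step 3: reserve R2 C 3 -> on_hand[A=51 B=34 C=33] avail[A=51 B=34 C=30] open={R2}
Step 4: reserve R3 B 5 -> on_hand[A=51 B=34 C=33] avail[A=51 B=29 C=30] open={R2,R3}
Step 5: reserve R4 B 2 -> on_hand[A=51 B=34 C=33] avail[A=51 B=27 C=30] open={R2,R3,R4}
Step 6: reserve R5 B 6 -> on_hand[A=51 B=34 C=33] avail[A=51 B=21 C=30] open={R2,R3,R4,R5}
Step 7: reserve R6 C 4 -> on_hand[A=51 B=34 C=33] avail[A=51 B=21 C=26] open={R2,R3,R4,R5,R6}
Step 8: reserve R7 B 9 -> on_hand[A=51 B=34 C=33] avail[A=51 B=12 C=26] open={R2,R3,R4,R5,R6,R7}
Step 9: cancel R2 -> on_hand[A=51 B=34 C=33] avail[A=51 B=12 C=29] open={R3,R4,R5,R6,R7}
Step 10: commit R6 -> on_hand[A=51 B=34 C=29] avail[A=51 B=12 C=29] open={R3,R4,R5,R7}
Step 11: commit R7 -> on_hand[A=51 B=25 C=29] avail[A=51 B=12 C=29] open={R3,R4,R5}
Step 12: reserve R8 B 4 -> on_hand[A=51 B=25 C=29] avail[A=51 B=8 C=29] open={R3,R4,R5,R8}
Step 13: reserve R9 C 9 -> on_hand[A=51 B=25 C=29] avail[A=51 B=8 C=20] open={R3,R4,R5,R8,R9}
Step 14: reserve R10 C 9 -> on_hand[A=51 B=25 C=29] avail[A=51 B=8 C=11] open={R10,R3,R4,R5,R8,R9}
Step 15: cancel R4 -> on_hand[A=51 B=25 C=29] avail[A=51 B=10 C=11] open={R10,R3,R5,R8,R9}
Step 16: reserve R11 A 6 -> on_hand[A=51 B=25 C=29] avail[A=45 B=10 C=11] open={R10,R11,R3,R5,R8,R9}
Step 17: cancel R3 -> on_hand[A=51 B=25 C=29] avail[A=45 B=15 C=11] open={R10,R11,R5,R8,R9}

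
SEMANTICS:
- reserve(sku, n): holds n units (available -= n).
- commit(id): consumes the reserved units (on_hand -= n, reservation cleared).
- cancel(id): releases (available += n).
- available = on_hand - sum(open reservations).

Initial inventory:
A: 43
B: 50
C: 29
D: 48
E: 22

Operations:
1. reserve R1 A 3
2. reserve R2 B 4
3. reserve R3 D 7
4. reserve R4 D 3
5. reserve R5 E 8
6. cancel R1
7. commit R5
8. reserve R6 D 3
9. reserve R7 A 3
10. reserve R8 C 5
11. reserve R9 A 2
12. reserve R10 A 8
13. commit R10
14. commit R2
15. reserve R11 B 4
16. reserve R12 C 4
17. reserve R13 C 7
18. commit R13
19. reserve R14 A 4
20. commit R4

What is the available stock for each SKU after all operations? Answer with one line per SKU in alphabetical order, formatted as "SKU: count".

Answer: A: 26
B: 42
C: 13
D: 35
E: 14

Derivation:
Step 1: reserve R1 A 3 -> on_hand[A=43 B=50 C=29 D=48 E=22] avail[A=40 B=50 C=29 D=48 E=22] open={R1}
Step 2: reserve R2 B 4 -> on_hand[A=43 B=50 C=29 D=48 E=22] avail[A=40 B=46 C=29 D=48 E=22] open={R1,R2}
Step 3: reserve R3 D 7 -> on_hand[A=43 B=50 C=29 D=48 E=22] avail[A=40 B=46 C=29 D=41 E=22] open={R1,R2,R3}
Step 4: reserve R4 D 3 -> on_hand[A=43 B=50 C=29 D=48 E=22] avail[A=40 B=46 C=29 D=38 E=22] open={R1,R2,R3,R4}
Step 5: reserve R5 E 8 -> on_hand[A=43 B=50 C=29 D=48 E=22] avail[A=40 B=46 C=29 D=38 E=14] open={R1,R2,R3,R4,R5}
Step 6: cancel R1 -> on_hand[A=43 B=50 C=29 D=48 E=22] avail[A=43 B=46 C=29 D=38 E=14] open={R2,R3,R4,R5}
Step 7: commit R5 -> on_hand[A=43 B=50 C=29 D=48 E=14] avail[A=43 B=46 C=29 D=38 E=14] open={R2,R3,R4}
Step 8: reserve R6 D 3 -> on_hand[A=43 B=50 C=29 D=48 E=14] avail[A=43 B=46 C=29 D=35 E=14] open={R2,R3,R4,R6}
Step 9: reserve R7 A 3 -> on_hand[A=43 B=50 C=29 D=48 E=14] avail[A=40 B=46 C=29 D=35 E=14] open={R2,R3,R4,R6,R7}
Step 10: reserve R8 C 5 -> on_hand[A=43 B=50 C=29 D=48 E=14] avail[A=40 B=46 C=24 D=35 E=14] open={R2,R3,R4,R6,R7,R8}
Step 11: reserve R9 A 2 -> on_hand[A=43 B=50 C=29 D=48 E=14] avail[A=38 B=46 C=24 D=35 E=14] open={R2,R3,R4,R6,R7,R8,R9}
Step 12: reserve R10 A 8 -> on_hand[A=43 B=50 C=29 D=48 E=14] avail[A=30 B=46 C=24 D=35 E=14] open={R10,R2,R3,R4,R6,R7,R8,R9}
Step 13: commit R10 -> on_hand[A=35 B=50 C=29 D=48 E=14] avail[A=30 B=46 C=24 D=35 E=14] open={R2,R3,R4,R6,R7,R8,R9}
Step 14: commit R2 -> on_hand[A=35 B=46 C=29 D=48 E=14] avail[A=30 B=46 C=24 D=35 E=14] open={R3,R4,R6,R7,R8,R9}
Step 15: reserve R11 B 4 -> on_hand[A=35 B=46 C=29 D=48 E=14] avail[A=30 B=42 C=24 D=35 E=14] open={R11,R3,R4,R6,R7,R8,R9}
Step 16: reserve R12 C 4 -> on_hand[A=35 B=46 C=29 D=48 E=14] avail[A=30 B=42 C=20 D=35 E=14] open={R11,R12,R3,R4,R6,R7,R8,R9}
Step 17: reserve R13 C 7 -> on_hand[A=35 B=46 C=29 D=48 E=14] avail[A=30 B=42 C=13 D=35 E=14] open={R11,R12,R13,R3,R4,R6,R7,R8,R9}
Step 18: commit R13 -> on_hand[A=35 B=46 C=22 D=48 E=14] avail[A=30 B=42 C=13 D=35 E=14] open={R11,R12,R3,R4,R6,R7,R8,R9}
Step 19: reserve R14 A 4 -> on_hand[A=35 B=46 C=22 D=48 E=14] avail[A=26 B=42 C=13 D=35 E=14] open={R11,R12,R14,R3,R4,R6,R7,R8,R9}
Step 20: commit R4 -> on_hand[A=35 B=46 C=22 D=45 E=14] avail[A=26 B=42 C=13 D=35 E=14] open={R11,R12,R14,R3,R6,R7,R8,R9}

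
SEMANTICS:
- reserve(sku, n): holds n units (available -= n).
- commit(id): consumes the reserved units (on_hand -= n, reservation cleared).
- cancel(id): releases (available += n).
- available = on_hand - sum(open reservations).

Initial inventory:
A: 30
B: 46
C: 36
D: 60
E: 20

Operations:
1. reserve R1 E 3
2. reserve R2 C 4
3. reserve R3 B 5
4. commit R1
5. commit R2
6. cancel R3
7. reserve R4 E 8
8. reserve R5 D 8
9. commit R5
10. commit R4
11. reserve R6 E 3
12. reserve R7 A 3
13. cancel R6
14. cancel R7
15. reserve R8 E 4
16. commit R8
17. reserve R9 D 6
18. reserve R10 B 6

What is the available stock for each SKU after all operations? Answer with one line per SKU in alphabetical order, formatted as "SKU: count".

Answer: A: 30
B: 40
C: 32
D: 46
E: 5

Derivation:
Step 1: reserve R1 E 3 -> on_hand[A=30 B=46 C=36 D=60 E=20] avail[A=30 B=46 C=36 D=60 E=17] open={R1}
Step 2: reserve R2 C 4 -> on_hand[A=30 B=46 C=36 D=60 E=20] avail[A=30 B=46 C=32 D=60 E=17] open={R1,R2}
Step 3: reserve R3 B 5 -> on_hand[A=30 B=46 C=36 D=60 E=20] avail[A=30 B=41 C=32 D=60 E=17] open={R1,R2,R3}
Step 4: commit R1 -> on_hand[A=30 B=46 C=36 D=60 E=17] avail[A=30 B=41 C=32 D=60 E=17] open={R2,R3}
Step 5: commit R2 -> on_hand[A=30 B=46 C=32 D=60 E=17] avail[A=30 B=41 C=32 D=60 E=17] open={R3}
Step 6: cancel R3 -> on_hand[A=30 B=46 C=32 D=60 E=17] avail[A=30 B=46 C=32 D=60 E=17] open={}
Step 7: reserve R4 E 8 -> on_hand[A=30 B=46 C=32 D=60 E=17] avail[A=30 B=46 C=32 D=60 E=9] open={R4}
Step 8: reserve R5 D 8 -> on_hand[A=30 B=46 C=32 D=60 E=17] avail[A=30 B=46 C=32 D=52 E=9] open={R4,R5}
Step 9: commit R5 -> on_hand[A=30 B=46 C=32 D=52 E=17] avail[A=30 B=46 C=32 D=52 E=9] open={R4}
Step 10: commit R4 -> on_hand[A=30 B=46 C=32 D=52 E=9] avail[A=30 B=46 C=32 D=52 E=9] open={}
Step 11: reserve R6 E 3 -> on_hand[A=30 B=46 C=32 D=52 E=9] avail[A=30 B=46 C=32 D=52 E=6] open={R6}
Step 12: reserve R7 A 3 -> on_hand[A=30 B=46 C=32 D=52 E=9] avail[A=27 B=46 C=32 D=52 E=6] open={R6,R7}
Step 13: cancel R6 -> on_hand[A=30 B=46 C=32 D=52 E=9] avail[A=27 B=46 C=32 D=52 E=9] open={R7}
Step 14: cancel R7 -> on_hand[A=30 B=46 C=32 D=52 E=9] avail[A=30 B=46 C=32 D=52 E=9] open={}
Step 15: reserve R8 E 4 -> on_hand[A=30 B=46 C=32 D=52 E=9] avail[A=30 B=46 C=32 D=52 E=5] open={R8}
Step 16: commit R8 -> on_hand[A=30 B=46 C=32 D=52 E=5] avail[A=30 B=46 C=32 D=52 E=5] open={}
Step 17: reserve R9 D 6 -> on_hand[A=30 B=46 C=32 D=52 E=5] avail[A=30 B=46 C=32 D=46 E=5] open={R9}
Step 18: reserve R10 B 6 -> on_hand[A=30 B=46 C=32 D=52 E=5] avail[A=30 B=40 C=32 D=46 E=5] open={R10,R9}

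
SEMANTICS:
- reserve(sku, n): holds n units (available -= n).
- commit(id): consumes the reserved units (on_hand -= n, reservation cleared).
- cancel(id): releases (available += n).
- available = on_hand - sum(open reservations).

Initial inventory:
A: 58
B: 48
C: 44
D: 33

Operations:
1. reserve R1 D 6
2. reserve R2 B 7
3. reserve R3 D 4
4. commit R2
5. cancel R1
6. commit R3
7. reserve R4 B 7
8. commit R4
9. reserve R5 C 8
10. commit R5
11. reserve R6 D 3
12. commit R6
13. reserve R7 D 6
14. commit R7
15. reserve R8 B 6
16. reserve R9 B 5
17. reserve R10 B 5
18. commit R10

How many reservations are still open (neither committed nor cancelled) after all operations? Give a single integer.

Step 1: reserve R1 D 6 -> on_hand[A=58 B=48 C=44 D=33] avail[A=58 B=48 C=44 D=27] open={R1}
Step 2: reserve R2 B 7 -> on_hand[A=58 B=48 C=44 D=33] avail[A=58 B=41 C=44 D=27] open={R1,R2}
Step 3: reserve R3 D 4 -> on_hand[A=58 B=48 C=44 D=33] avail[A=58 B=41 C=44 D=23] open={R1,R2,R3}
Step 4: commit R2 -> on_hand[A=58 B=41 C=44 D=33] avail[A=58 B=41 C=44 D=23] open={R1,R3}
Step 5: cancel R1 -> on_hand[A=58 B=41 C=44 D=33] avail[A=58 B=41 C=44 D=29] open={R3}
Step 6: commit R3 -> on_hand[A=58 B=41 C=44 D=29] avail[A=58 B=41 C=44 D=29] open={}
Step 7: reserve R4 B 7 -> on_hand[A=58 B=41 C=44 D=29] avail[A=58 B=34 C=44 D=29] open={R4}
Step 8: commit R4 -> on_hand[A=58 B=34 C=44 D=29] avail[A=58 B=34 C=44 D=29] open={}
Step 9: reserve R5 C 8 -> on_hand[A=58 B=34 C=44 D=29] avail[A=58 B=34 C=36 D=29] open={R5}
Step 10: commit R5 -> on_hand[A=58 B=34 C=36 D=29] avail[A=58 B=34 C=36 D=29] open={}
Step 11: reserve R6 D 3 -> on_hand[A=58 B=34 C=36 D=29] avail[A=58 B=34 C=36 D=26] open={R6}
Step 12: commit R6 -> on_hand[A=58 B=34 C=36 D=26] avail[A=58 B=34 C=36 D=26] open={}
Step 13: reserve R7 D 6 -> on_hand[A=58 B=34 C=36 D=26] avail[A=58 B=34 C=36 D=20] open={R7}
Step 14: commit R7 -> on_hand[A=58 B=34 C=36 D=20] avail[A=58 B=34 C=36 D=20] open={}
Step 15: reserve R8 B 6 -> on_hand[A=58 B=34 C=36 D=20] avail[A=58 B=28 C=36 D=20] open={R8}
Step 16: reserve R9 B 5 -> on_hand[A=58 B=34 C=36 D=20] avail[A=58 B=23 C=36 D=20] open={R8,R9}
Step 17: reserve R10 B 5 -> on_hand[A=58 B=34 C=36 D=20] avail[A=58 B=18 C=36 D=20] open={R10,R8,R9}
Step 18: commit R10 -> on_hand[A=58 B=29 C=36 D=20] avail[A=58 B=18 C=36 D=20] open={R8,R9}
Open reservations: ['R8', 'R9'] -> 2

Answer: 2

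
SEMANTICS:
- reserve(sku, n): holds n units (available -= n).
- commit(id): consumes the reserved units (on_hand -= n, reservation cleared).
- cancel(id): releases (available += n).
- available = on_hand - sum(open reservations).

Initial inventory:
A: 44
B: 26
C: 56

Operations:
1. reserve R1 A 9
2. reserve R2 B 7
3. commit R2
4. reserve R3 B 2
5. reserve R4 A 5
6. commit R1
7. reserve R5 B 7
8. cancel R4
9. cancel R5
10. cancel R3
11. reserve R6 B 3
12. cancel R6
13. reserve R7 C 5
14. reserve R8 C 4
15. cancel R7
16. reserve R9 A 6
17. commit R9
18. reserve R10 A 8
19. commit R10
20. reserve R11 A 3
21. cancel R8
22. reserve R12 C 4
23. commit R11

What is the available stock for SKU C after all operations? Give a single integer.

Step 1: reserve R1 A 9 -> on_hand[A=44 B=26 C=56] avail[A=35 B=26 C=56] open={R1}
Step 2: reserve R2 B 7 -> on_hand[A=44 B=26 C=56] avail[A=35 B=19 C=56] open={R1,R2}
Step 3: commit R2 -> on_hand[A=44 B=19 C=56] avail[A=35 B=19 C=56] open={R1}
Step 4: reserve R3 B 2 -> on_hand[A=44 B=19 C=56] avail[A=35 B=17 C=56] open={R1,R3}
Step 5: reserve R4 A 5 -> on_hand[A=44 B=19 C=56] avail[A=30 B=17 C=56] open={R1,R3,R4}
Step 6: commit R1 -> on_hand[A=35 B=19 C=56] avail[A=30 B=17 C=56] open={R3,R4}
Step 7: reserve R5 B 7 -> on_hand[A=35 B=19 C=56] avail[A=30 B=10 C=56] open={R3,R4,R5}
Step 8: cancel R4 -> on_hand[A=35 B=19 C=56] avail[A=35 B=10 C=56] open={R3,R5}
Step 9: cancel R5 -> on_hand[A=35 B=19 C=56] avail[A=35 B=17 C=56] open={R3}
Step 10: cancel R3 -> on_hand[A=35 B=19 C=56] avail[A=35 B=19 C=56] open={}
Step 11: reserve R6 B 3 -> on_hand[A=35 B=19 C=56] avail[A=35 B=16 C=56] open={R6}
Step 12: cancel R6 -> on_hand[A=35 B=19 C=56] avail[A=35 B=19 C=56] open={}
Step 13: reserve R7 C 5 -> on_hand[A=35 B=19 C=56] avail[A=35 B=19 C=51] open={R7}
Step 14: reserve R8 C 4 -> on_hand[A=35 B=19 C=56] avail[A=35 B=19 C=47] open={R7,R8}
Step 15: cancel R7 -> on_hand[A=35 B=19 C=56] avail[A=35 B=19 C=52] open={R8}
Step 16: reserve R9 A 6 -> on_hand[A=35 B=19 C=56] avail[A=29 B=19 C=52] open={R8,R9}
Step 17: commit R9 -> on_hand[A=29 B=19 C=56] avail[A=29 B=19 C=52] open={R8}
Step 18: reserve R10 A 8 -> on_hand[A=29 B=19 C=56] avail[A=21 B=19 C=52] open={R10,R8}
Step 19: commit R10 -> on_hand[A=21 B=19 C=56] avail[A=21 B=19 C=52] open={R8}
Step 20: reserve R11 A 3 -> on_hand[A=21 B=19 C=56] avail[A=18 B=19 C=52] open={R11,R8}
Step 21: cancel R8 -> on_hand[A=21 B=19 C=56] avail[A=18 B=19 C=56] open={R11}
Step 22: reserve R12 C 4 -> on_hand[A=21 B=19 C=56] avail[A=18 B=19 C=52] open={R11,R12}
Step 23: commit R11 -> on_hand[A=18 B=19 C=56] avail[A=18 B=19 C=52] open={R12}
Final available[C] = 52

Answer: 52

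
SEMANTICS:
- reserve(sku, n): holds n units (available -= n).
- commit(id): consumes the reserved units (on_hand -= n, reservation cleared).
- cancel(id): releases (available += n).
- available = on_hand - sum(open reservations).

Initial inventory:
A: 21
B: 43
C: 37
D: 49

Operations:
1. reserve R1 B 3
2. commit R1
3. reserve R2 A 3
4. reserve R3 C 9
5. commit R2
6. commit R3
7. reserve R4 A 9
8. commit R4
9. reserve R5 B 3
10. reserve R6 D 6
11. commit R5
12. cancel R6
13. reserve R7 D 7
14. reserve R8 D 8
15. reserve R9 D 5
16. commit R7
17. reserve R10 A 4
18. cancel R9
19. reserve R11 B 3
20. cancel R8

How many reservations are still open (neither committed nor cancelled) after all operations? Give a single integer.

Answer: 2

Derivation:
Step 1: reserve R1 B 3 -> on_hand[A=21 B=43 C=37 D=49] avail[A=21 B=40 C=37 D=49] open={R1}
Step 2: commit R1 -> on_hand[A=21 B=40 C=37 D=49] avail[A=21 B=40 C=37 D=49] open={}
Step 3: reserve R2 A 3 -> on_hand[A=21 B=40 C=37 D=49] avail[A=18 B=40 C=37 D=49] open={R2}
Step 4: reserve R3 C 9 -> on_hand[A=21 B=40 C=37 D=49] avail[A=18 B=40 C=28 D=49] open={R2,R3}
Step 5: commit R2 -> on_hand[A=18 B=40 C=37 D=49] avail[A=18 B=40 C=28 D=49] open={R3}
Step 6: commit R3 -> on_hand[A=18 B=40 C=28 D=49] avail[A=18 B=40 C=28 D=49] open={}
Step 7: reserve R4 A 9 -> on_hand[A=18 B=40 C=28 D=49] avail[A=9 B=40 C=28 D=49] open={R4}
Step 8: commit R4 -> on_hand[A=9 B=40 C=28 D=49] avail[A=9 B=40 C=28 D=49] open={}
Step 9: reserve R5 B 3 -> on_hand[A=9 B=40 C=28 D=49] avail[A=9 B=37 C=28 D=49] open={R5}
Step 10: reserve R6 D 6 -> on_hand[A=9 B=40 C=28 D=49] avail[A=9 B=37 C=28 D=43] open={R5,R6}
Step 11: commit R5 -> on_hand[A=9 B=37 C=28 D=49] avail[A=9 B=37 C=28 D=43] open={R6}
Step 12: cancel R6 -> on_hand[A=9 B=37 C=28 D=49] avail[A=9 B=37 C=28 D=49] open={}
Step 13: reserve R7 D 7 -> on_hand[A=9 B=37 C=28 D=49] avail[A=9 B=37 C=28 D=42] open={R7}
Step 14: reserve R8 D 8 -> on_hand[A=9 B=37 C=28 D=49] avail[A=9 B=37 C=28 D=34] open={R7,R8}
Step 15: reserve R9 D 5 -> on_hand[A=9 B=37 C=28 D=49] avail[A=9 B=37 C=28 D=29] open={R7,R8,R9}
Step 16: commit R7 -> on_hand[A=9 B=37 C=28 D=42] avail[A=9 B=37 C=28 D=29] open={R8,R9}
Step 17: reserve R10 A 4 -> on_hand[A=9 B=37 C=28 D=42] avail[A=5 B=37 C=28 D=29] open={R10,R8,R9}
Step 18: cancel R9 -> on_hand[A=9 B=37 C=28 D=42] avail[A=5 B=37 C=28 D=34] open={R10,R8}
Step 19: reserve R11 B 3 -> on_hand[A=9 B=37 C=28 D=42] avail[A=5 B=34 C=28 D=34] open={R10,R11,R8}
Step 20: cancel R8 -> on_hand[A=9 B=37 C=28 D=42] avail[A=5 B=34 C=28 D=42] open={R10,R11}
Open reservations: ['R10', 'R11'] -> 2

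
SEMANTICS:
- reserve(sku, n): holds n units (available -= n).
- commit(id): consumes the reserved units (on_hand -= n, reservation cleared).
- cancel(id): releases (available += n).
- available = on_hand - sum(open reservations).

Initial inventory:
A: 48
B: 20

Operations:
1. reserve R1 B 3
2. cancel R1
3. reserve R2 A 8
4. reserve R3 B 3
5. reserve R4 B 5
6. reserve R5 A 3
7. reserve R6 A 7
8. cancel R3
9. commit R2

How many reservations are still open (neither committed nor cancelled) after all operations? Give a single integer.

Step 1: reserve R1 B 3 -> on_hand[A=48 B=20] avail[A=48 B=17] open={R1}
Step 2: cancel R1 -> on_hand[A=48 B=20] avail[A=48 B=20] open={}
Step 3: reserve R2 A 8 -> on_hand[A=48 B=20] avail[A=40 B=20] open={R2}
Step 4: reserve R3 B 3 -> on_hand[A=48 B=20] avail[A=40 B=17] open={R2,R3}
Step 5: reserve R4 B 5 -> on_hand[A=48 B=20] avail[A=40 B=12] open={R2,R3,R4}
Step 6: reserve R5 A 3 -> on_hand[A=48 B=20] avail[A=37 B=12] open={R2,R3,R4,R5}
Step 7: reserve R6 A 7 -> on_hand[A=48 B=20] avail[A=30 B=12] open={R2,R3,R4,R5,R6}
Step 8: cancel R3 -> on_hand[A=48 B=20] avail[A=30 B=15] open={R2,R4,R5,R6}
Step 9: commit R2 -> on_hand[A=40 B=20] avail[A=30 B=15] open={R4,R5,R6}
Open reservations: ['R4', 'R5', 'R6'] -> 3

Answer: 3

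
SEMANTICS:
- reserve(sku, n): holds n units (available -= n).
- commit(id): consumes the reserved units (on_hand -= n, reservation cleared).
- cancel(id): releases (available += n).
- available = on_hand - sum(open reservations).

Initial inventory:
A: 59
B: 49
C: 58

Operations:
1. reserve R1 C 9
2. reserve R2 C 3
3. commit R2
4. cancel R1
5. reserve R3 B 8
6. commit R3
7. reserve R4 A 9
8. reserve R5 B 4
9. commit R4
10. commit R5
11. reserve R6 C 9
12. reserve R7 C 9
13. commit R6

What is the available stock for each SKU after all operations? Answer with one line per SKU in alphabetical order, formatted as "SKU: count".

Answer: A: 50
B: 37
C: 37

Derivation:
Step 1: reserve R1 C 9 -> on_hand[A=59 B=49 C=58] avail[A=59 B=49 C=49] open={R1}
Step 2: reserve R2 C 3 -> on_hand[A=59 B=49 C=58] avail[A=59 B=49 C=46] open={R1,R2}
Step 3: commit R2 -> on_hand[A=59 B=49 C=55] avail[A=59 B=49 C=46] open={R1}
Step 4: cancel R1 -> on_hand[A=59 B=49 C=55] avail[A=59 B=49 C=55] open={}
Step 5: reserve R3 B 8 -> on_hand[A=59 B=49 C=55] avail[A=59 B=41 C=55] open={R3}
Step 6: commit R3 -> on_hand[A=59 B=41 C=55] avail[A=59 B=41 C=55] open={}
Step 7: reserve R4 A 9 -> on_hand[A=59 B=41 C=55] avail[A=50 B=41 C=55] open={R4}
Step 8: reserve R5 B 4 -> on_hand[A=59 B=41 C=55] avail[A=50 B=37 C=55] open={R4,R5}
Step 9: commit R4 -> on_hand[A=50 B=41 C=55] avail[A=50 B=37 C=55] open={R5}
Step 10: commit R5 -> on_hand[A=50 B=37 C=55] avail[A=50 B=37 C=55] open={}
Step 11: reserve R6 C 9 -> on_hand[A=50 B=37 C=55] avail[A=50 B=37 C=46] open={R6}
Step 12: reserve R7 C 9 -> on_hand[A=50 B=37 C=55] avail[A=50 B=37 C=37] open={R6,R7}
Step 13: commit R6 -> on_hand[A=50 B=37 C=46] avail[A=50 B=37 C=37] open={R7}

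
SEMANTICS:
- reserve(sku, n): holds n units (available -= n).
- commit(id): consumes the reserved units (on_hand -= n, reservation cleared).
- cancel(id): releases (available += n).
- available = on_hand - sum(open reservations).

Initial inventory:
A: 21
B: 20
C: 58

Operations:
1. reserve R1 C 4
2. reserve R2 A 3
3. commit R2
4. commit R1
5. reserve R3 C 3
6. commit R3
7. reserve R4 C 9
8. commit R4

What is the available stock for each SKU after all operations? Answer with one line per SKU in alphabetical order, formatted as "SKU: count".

Step 1: reserve R1 C 4 -> on_hand[A=21 B=20 C=58] avail[A=21 B=20 C=54] open={R1}
Step 2: reserve R2 A 3 -> on_hand[A=21 B=20 C=58] avail[A=18 B=20 C=54] open={R1,R2}
Step 3: commit R2 -> on_hand[A=18 B=20 C=58] avail[A=18 B=20 C=54] open={R1}
Step 4: commit R1 -> on_hand[A=18 B=20 C=54] avail[A=18 B=20 C=54] open={}
Step 5: reserve R3 C 3 -> on_hand[A=18 B=20 C=54] avail[A=18 B=20 C=51] open={R3}
Step 6: commit R3 -> on_hand[A=18 B=20 C=51] avail[A=18 B=20 C=51] open={}
Step 7: reserve R4 C 9 -> on_hand[A=18 B=20 C=51] avail[A=18 B=20 C=42] open={R4}
Step 8: commit R4 -> on_hand[A=18 B=20 C=42] avail[A=18 B=20 C=42] open={}

Answer: A: 18
B: 20
C: 42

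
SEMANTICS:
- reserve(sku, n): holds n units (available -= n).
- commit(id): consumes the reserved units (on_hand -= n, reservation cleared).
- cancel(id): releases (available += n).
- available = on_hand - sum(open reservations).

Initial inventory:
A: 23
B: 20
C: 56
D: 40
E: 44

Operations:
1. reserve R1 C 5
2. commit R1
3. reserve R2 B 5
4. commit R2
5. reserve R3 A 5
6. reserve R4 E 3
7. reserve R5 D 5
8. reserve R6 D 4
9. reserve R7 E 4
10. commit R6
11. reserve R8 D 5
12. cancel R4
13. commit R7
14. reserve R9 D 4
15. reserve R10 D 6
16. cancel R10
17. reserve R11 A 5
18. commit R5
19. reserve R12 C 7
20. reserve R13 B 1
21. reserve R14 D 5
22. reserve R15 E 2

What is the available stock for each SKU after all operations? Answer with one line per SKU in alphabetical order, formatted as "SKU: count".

Answer: A: 13
B: 14
C: 44
D: 17
E: 38

Derivation:
Step 1: reserve R1 C 5 -> on_hand[A=23 B=20 C=56 D=40 E=44] avail[A=23 B=20 C=51 D=40 E=44] open={R1}
Step 2: commit R1 -> on_hand[A=23 B=20 C=51 D=40 E=44] avail[A=23 B=20 C=51 D=40 E=44] open={}
Step 3: reserve R2 B 5 -> on_hand[A=23 B=20 C=51 D=40 E=44] avail[A=23 B=15 C=51 D=40 E=44] open={R2}
Step 4: commit R2 -> on_hand[A=23 B=15 C=51 D=40 E=44] avail[A=23 B=15 C=51 D=40 E=44] open={}
Step 5: reserve R3 A 5 -> on_hand[A=23 B=15 C=51 D=40 E=44] avail[A=18 B=15 C=51 D=40 E=44] open={R3}
Step 6: reserve R4 E 3 -> on_hand[A=23 B=15 C=51 D=40 E=44] avail[A=18 B=15 C=51 D=40 E=41] open={R3,R4}
Step 7: reserve R5 D 5 -> on_hand[A=23 B=15 C=51 D=40 E=44] avail[A=18 B=15 C=51 D=35 E=41] open={R3,R4,R5}
Step 8: reserve R6 D 4 -> on_hand[A=23 B=15 C=51 D=40 E=44] avail[A=18 B=15 C=51 D=31 E=41] open={R3,R4,R5,R6}
Step 9: reserve R7 E 4 -> on_hand[A=23 B=15 C=51 D=40 E=44] avail[A=18 B=15 C=51 D=31 E=37] open={R3,R4,R5,R6,R7}
Step 10: commit R6 -> on_hand[A=23 B=15 C=51 D=36 E=44] avail[A=18 B=15 C=51 D=31 E=37] open={R3,R4,R5,R7}
Step 11: reserve R8 D 5 -> on_hand[A=23 B=15 C=51 D=36 E=44] avail[A=18 B=15 C=51 D=26 E=37] open={R3,R4,R5,R7,R8}
Step 12: cancel R4 -> on_hand[A=23 B=15 C=51 D=36 E=44] avail[A=18 B=15 C=51 D=26 E=40] open={R3,R5,R7,R8}
Step 13: commit R7 -> on_hand[A=23 B=15 C=51 D=36 E=40] avail[A=18 B=15 C=51 D=26 E=40] open={R3,R5,R8}
Step 14: reserve R9 D 4 -> on_hand[A=23 B=15 C=51 D=36 E=40] avail[A=18 B=15 C=51 D=22 E=40] open={R3,R5,R8,R9}
Step 15: reserve R10 D 6 -> on_hand[A=23 B=15 C=51 D=36 E=40] avail[A=18 B=15 C=51 D=16 E=40] open={R10,R3,R5,R8,R9}
Step 16: cancel R10 -> on_hand[A=23 B=15 C=51 D=36 E=40] avail[A=18 B=15 C=51 D=22 E=40] open={R3,R5,R8,R9}
Step 17: reserve R11 A 5 -> on_hand[A=23 B=15 C=51 D=36 E=40] avail[A=13 B=15 C=51 D=22 E=40] open={R11,R3,R5,R8,R9}
Step 18: commit R5 -> on_hand[A=23 B=15 C=51 D=31 E=40] avail[A=13 B=15 C=51 D=22 E=40] open={R11,R3,R8,R9}
Step 19: reserve R12 C 7 -> on_hand[A=23 B=15 C=51 D=31 E=40] avail[A=13 B=15 C=44 D=22 E=40] open={R11,R12,R3,R8,R9}
Step 20: reserve R13 B 1 -> on_hand[A=23 B=15 C=51 D=31 E=40] avail[A=13 B=14 C=44 D=22 E=40] open={R11,R12,R13,R3,R8,R9}
Step 21: reserve R14 D 5 -> on_hand[A=23 B=15 C=51 D=31 E=40] avail[A=13 B=14 C=44 D=17 E=40] open={R11,R12,R13,R14,R3,R8,R9}
Step 22: reserve R15 E 2 -> on_hand[A=23 B=15 C=51 D=31 E=40] avail[A=13 B=14 C=44 D=17 E=38] open={R11,R12,R13,R14,R15,R3,R8,R9}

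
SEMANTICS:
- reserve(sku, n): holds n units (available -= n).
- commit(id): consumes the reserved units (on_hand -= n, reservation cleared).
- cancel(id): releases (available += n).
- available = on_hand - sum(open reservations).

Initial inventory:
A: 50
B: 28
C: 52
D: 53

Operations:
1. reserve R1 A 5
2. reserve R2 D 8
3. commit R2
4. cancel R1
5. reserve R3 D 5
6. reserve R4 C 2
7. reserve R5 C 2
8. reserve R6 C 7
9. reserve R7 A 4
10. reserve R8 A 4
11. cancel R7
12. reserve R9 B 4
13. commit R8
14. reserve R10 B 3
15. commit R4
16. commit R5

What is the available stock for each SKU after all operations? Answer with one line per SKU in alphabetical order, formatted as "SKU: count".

Step 1: reserve R1 A 5 -> on_hand[A=50 B=28 C=52 D=53] avail[A=45 B=28 C=52 D=53] open={R1}
Step 2: reserve R2 D 8 -> on_hand[A=50 B=28 C=52 D=53] avail[A=45 B=28 C=52 D=45] open={R1,R2}
Step 3: commit R2 -> on_hand[A=50 B=28 C=52 D=45] avail[A=45 B=28 C=52 D=45] open={R1}
Step 4: cancel R1 -> on_hand[A=50 B=28 C=52 D=45] avail[A=50 B=28 C=52 D=45] open={}
Step 5: reserve R3 D 5 -> on_hand[A=50 B=28 C=52 D=45] avail[A=50 B=28 C=52 D=40] open={R3}
Step 6: reserve R4 C 2 -> on_hand[A=50 B=28 C=52 D=45] avail[A=50 B=28 C=50 D=40] open={R3,R4}
Step 7: reserve R5 C 2 -> on_hand[A=50 B=28 C=52 D=45] avail[A=50 B=28 C=48 D=40] open={R3,R4,R5}
Step 8: reserve R6 C 7 -> on_hand[A=50 B=28 C=52 D=45] avail[A=50 B=28 C=41 D=40] open={R3,R4,R5,R6}
Step 9: reserve R7 A 4 -> on_hand[A=50 B=28 C=52 D=45] avail[A=46 B=28 C=41 D=40] open={R3,R4,R5,R6,R7}
Step 10: reserve R8 A 4 -> on_hand[A=50 B=28 C=52 D=45] avail[A=42 B=28 C=41 D=40] open={R3,R4,R5,R6,R7,R8}
Step 11: cancel R7 -> on_hand[A=50 B=28 C=52 D=45] avail[A=46 B=28 C=41 D=40] open={R3,R4,R5,R6,R8}
Step 12: reserve R9 B 4 -> on_hand[A=50 B=28 C=52 D=45] avail[A=46 B=24 C=41 D=40] open={R3,R4,R5,R6,R8,R9}
Step 13: commit R8 -> on_hand[A=46 B=28 C=52 D=45] avail[A=46 B=24 C=41 D=40] open={R3,R4,R5,R6,R9}
Step 14: reserve R10 B 3 -> on_hand[A=46 B=28 C=52 D=45] avail[A=46 B=21 C=41 D=40] open={R10,R3,R4,R5,R6,R9}
Step 15: commit R4 -> on_hand[A=46 B=28 C=50 D=45] avail[A=46 B=21 C=41 D=40] open={R10,R3,R5,R6,R9}
Step 16: commit R5 -> on_hand[A=46 B=28 C=48 D=45] avail[A=46 B=21 C=41 D=40] open={R10,R3,R6,R9}

Answer: A: 46
B: 21
C: 41
D: 40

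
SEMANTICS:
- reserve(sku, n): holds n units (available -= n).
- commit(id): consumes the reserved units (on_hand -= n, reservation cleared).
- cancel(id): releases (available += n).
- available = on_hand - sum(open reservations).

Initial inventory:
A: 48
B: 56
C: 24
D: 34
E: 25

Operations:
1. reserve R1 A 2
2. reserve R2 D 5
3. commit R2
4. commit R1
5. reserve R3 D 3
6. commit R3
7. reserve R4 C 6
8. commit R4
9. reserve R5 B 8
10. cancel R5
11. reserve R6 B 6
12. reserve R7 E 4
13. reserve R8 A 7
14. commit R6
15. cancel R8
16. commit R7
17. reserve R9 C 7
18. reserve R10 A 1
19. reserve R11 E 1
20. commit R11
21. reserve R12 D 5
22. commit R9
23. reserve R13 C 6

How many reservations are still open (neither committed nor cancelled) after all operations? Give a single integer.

Answer: 3

Derivation:
Step 1: reserve R1 A 2 -> on_hand[A=48 B=56 C=24 D=34 E=25] avail[A=46 B=56 C=24 D=34 E=25] open={R1}
Step 2: reserve R2 D 5 -> on_hand[A=48 B=56 C=24 D=34 E=25] avail[A=46 B=56 C=24 D=29 E=25] open={R1,R2}
Step 3: commit R2 -> on_hand[A=48 B=56 C=24 D=29 E=25] avail[A=46 B=56 C=24 D=29 E=25] open={R1}
Step 4: commit R1 -> on_hand[A=46 B=56 C=24 D=29 E=25] avail[A=46 B=56 C=24 D=29 E=25] open={}
Step 5: reserve R3 D 3 -> on_hand[A=46 B=56 C=24 D=29 E=25] avail[A=46 B=56 C=24 D=26 E=25] open={R3}
Step 6: commit R3 -> on_hand[A=46 B=56 C=24 D=26 E=25] avail[A=46 B=56 C=24 D=26 E=25] open={}
Step 7: reserve R4 C 6 -> on_hand[A=46 B=56 C=24 D=26 E=25] avail[A=46 B=56 C=18 D=26 E=25] open={R4}
Step 8: commit R4 -> on_hand[A=46 B=56 C=18 D=26 E=25] avail[A=46 B=56 C=18 D=26 E=25] open={}
Step 9: reserve R5 B 8 -> on_hand[A=46 B=56 C=18 D=26 E=25] avail[A=46 B=48 C=18 D=26 E=25] open={R5}
Step 10: cancel R5 -> on_hand[A=46 B=56 C=18 D=26 E=25] avail[A=46 B=56 C=18 D=26 E=25] open={}
Step 11: reserve R6 B 6 -> on_hand[A=46 B=56 C=18 D=26 E=25] avail[A=46 B=50 C=18 D=26 E=25] open={R6}
Step 12: reserve R7 E 4 -> on_hand[A=46 B=56 C=18 D=26 E=25] avail[A=46 B=50 C=18 D=26 E=21] open={R6,R7}
Step 13: reserve R8 A 7 -> on_hand[A=46 B=56 C=18 D=26 E=25] avail[A=39 B=50 C=18 D=26 E=21] open={R6,R7,R8}
Step 14: commit R6 -> on_hand[A=46 B=50 C=18 D=26 E=25] avail[A=39 B=50 C=18 D=26 E=21] open={R7,R8}
Step 15: cancel R8 -> on_hand[A=46 B=50 C=18 D=26 E=25] avail[A=46 B=50 C=18 D=26 E=21] open={R7}
Step 16: commit R7 -> on_hand[A=46 B=50 C=18 D=26 E=21] avail[A=46 B=50 C=18 D=26 E=21] open={}
Step 17: reserve R9 C 7 -> on_hand[A=46 B=50 C=18 D=26 E=21] avail[A=46 B=50 C=11 D=26 E=21] open={R9}
Step 18: reserve R10 A 1 -> on_hand[A=46 B=50 C=18 D=26 E=21] avail[A=45 B=50 C=11 D=26 E=21] open={R10,R9}
Step 19: reserve R11 E 1 -> on_hand[A=46 B=50 C=18 D=26 E=21] avail[A=45 B=50 C=11 D=26 E=20] open={R10,R11,R9}
Step 20: commit R11 -> on_hand[A=46 B=50 C=18 D=26 E=20] avail[A=45 B=50 C=11 D=26 E=20] open={R10,R9}
Step 21: reserve R12 D 5 -> on_hand[A=46 B=50 C=18 D=26 E=20] avail[A=45 B=50 C=11 D=21 E=20] open={R10,R12,R9}
Step 22: commit R9 -> on_hand[A=46 B=50 C=11 D=26 E=20] avail[A=45 B=50 C=11 D=21 E=20] open={R10,R12}
Step 23: reserve R13 C 6 -> on_hand[A=46 B=50 C=11 D=26 E=20] avail[A=45 B=50 C=5 D=21 E=20] open={R10,R12,R13}
Open reservations: ['R10', 'R12', 'R13'] -> 3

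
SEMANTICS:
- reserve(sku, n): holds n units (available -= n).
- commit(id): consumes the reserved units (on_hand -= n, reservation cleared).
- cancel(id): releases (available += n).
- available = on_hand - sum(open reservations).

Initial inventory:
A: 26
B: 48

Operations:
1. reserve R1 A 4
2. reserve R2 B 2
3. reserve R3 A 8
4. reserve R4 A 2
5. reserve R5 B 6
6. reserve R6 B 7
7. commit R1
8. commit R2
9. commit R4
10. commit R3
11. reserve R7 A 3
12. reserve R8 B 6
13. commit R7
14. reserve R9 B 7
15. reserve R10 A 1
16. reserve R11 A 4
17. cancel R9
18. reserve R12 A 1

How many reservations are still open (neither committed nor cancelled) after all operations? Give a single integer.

Answer: 6

Derivation:
Step 1: reserve R1 A 4 -> on_hand[A=26 B=48] avail[A=22 B=48] open={R1}
Step 2: reserve R2 B 2 -> on_hand[A=26 B=48] avail[A=22 B=46] open={R1,R2}
Step 3: reserve R3 A 8 -> on_hand[A=26 B=48] avail[A=14 B=46] open={R1,R2,R3}
Step 4: reserve R4 A 2 -> on_hand[A=26 B=48] avail[A=12 B=46] open={R1,R2,R3,R4}
Step 5: reserve R5 B 6 -> on_hand[A=26 B=48] avail[A=12 B=40] open={R1,R2,R3,R4,R5}
Step 6: reserve R6 B 7 -> on_hand[A=26 B=48] avail[A=12 B=33] open={R1,R2,R3,R4,R5,R6}
Step 7: commit R1 -> on_hand[A=22 B=48] avail[A=12 B=33] open={R2,R3,R4,R5,R6}
Step 8: commit R2 -> on_hand[A=22 B=46] avail[A=12 B=33] open={R3,R4,R5,R6}
Step 9: commit R4 -> on_hand[A=20 B=46] avail[A=12 B=33] open={R3,R5,R6}
Step 10: commit R3 -> on_hand[A=12 B=46] avail[A=12 B=33] open={R5,R6}
Step 11: reserve R7 A 3 -> on_hand[A=12 B=46] avail[A=9 B=33] open={R5,R6,R7}
Step 12: reserve R8 B 6 -> on_hand[A=12 B=46] avail[A=9 B=27] open={R5,R6,R7,R8}
Step 13: commit R7 -> on_hand[A=9 B=46] avail[A=9 B=27] open={R5,R6,R8}
Step 14: reserve R9 B 7 -> on_hand[A=9 B=46] avail[A=9 B=20] open={R5,R6,R8,R9}
Step 15: reserve R10 A 1 -> on_hand[A=9 B=46] avail[A=8 B=20] open={R10,R5,R6,R8,R9}
Step 16: reserve R11 A 4 -> on_hand[A=9 B=46] avail[A=4 B=20] open={R10,R11,R5,R6,R8,R9}
Step 17: cancel R9 -> on_hand[A=9 B=46] avail[A=4 B=27] open={R10,R11,R5,R6,R8}
Step 18: reserve R12 A 1 -> on_hand[A=9 B=46] avail[A=3 B=27] open={R10,R11,R12,R5,R6,R8}
Open reservations: ['R10', 'R11', 'R12', 'R5', 'R6', 'R8'] -> 6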